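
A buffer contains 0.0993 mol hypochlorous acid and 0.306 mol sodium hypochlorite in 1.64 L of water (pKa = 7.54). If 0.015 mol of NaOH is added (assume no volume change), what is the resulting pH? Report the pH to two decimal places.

pH = 8.12

After neutralization: n(HOCl) = 0.0843 mol, n(OCl-) = 0.321 mol.
pH = pKa + log(n_OCl-/n_HOCl) = 7.54 + log(0.321/0.0843) = 7.54 + (+0.581)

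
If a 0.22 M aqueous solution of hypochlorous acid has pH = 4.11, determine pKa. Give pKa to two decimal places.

pKa = 7.56

[H+] = 10^(-4.11) = 7.76 × 10^-5 M
At equilibrium [HA] = 0.22 − 7.76 × 10^-5 = 2.20 × 10^-1 M
Ka = [H+][A-]/[HA] = (7.76 × 10^-5)² / 2.20 × 10^-1 = 2.74 × 10^-8
pKa = -log(2.74 × 10^-8) = 7.56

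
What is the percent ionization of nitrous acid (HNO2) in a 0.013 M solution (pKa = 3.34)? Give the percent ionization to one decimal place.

HNO2 ⇌ NO2- + H+; let x = [H+] at equilibrium.
Ka = 10^(−3.34) = 4.57 × 10^-4
Ka = x²/(C₀ − x); solving the quadratic gives x = 2.22 × 10^-3 M.
% ionization = x/C₀ × 100% = 2.22 × 10^-3/0.013 × 100% = 17.1%

17.1%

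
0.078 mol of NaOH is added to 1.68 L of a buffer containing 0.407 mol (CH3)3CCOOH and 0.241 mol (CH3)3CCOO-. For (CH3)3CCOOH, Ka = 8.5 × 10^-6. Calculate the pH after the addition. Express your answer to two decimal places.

pH = 5.06

OH- converts (CH3)3CCOOH to (CH3)3CCOO-: (CH3)3CCOOH → 0.329 mol, (CH3)3CCOO- → 0.319 mol.
pKa = −log(8.5 × 10^-6) = 5.071
pH = pKa + log([A⁻]/[HA]) = 5.071 + log(0.319/0.329) = 5.071 -0.013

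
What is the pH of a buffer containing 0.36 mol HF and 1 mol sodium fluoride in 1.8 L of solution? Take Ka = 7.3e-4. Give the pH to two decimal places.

pKa = −log(7.3 × 10^-4) = 3.137
pH = pKa + log([A⁻]/[HA]) = 3.137 + log(1/0.36)
pH = 3.137 + (+0.444) = 3.58

pH = 3.58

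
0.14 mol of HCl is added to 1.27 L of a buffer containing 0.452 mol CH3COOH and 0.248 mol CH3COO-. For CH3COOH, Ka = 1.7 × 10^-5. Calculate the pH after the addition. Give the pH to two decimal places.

Added H+ converts CH3COO- to CH3COOH: CH3COOH → 0.592 mol, CH3COO- → 0.108 mol.
pKa = −log(1.7 × 10^-5) = 4.770
Henderson–Hasselbalch with mole ratio 0.108/0.592: pH = 4.770 + (-0.739)

pH = 4.03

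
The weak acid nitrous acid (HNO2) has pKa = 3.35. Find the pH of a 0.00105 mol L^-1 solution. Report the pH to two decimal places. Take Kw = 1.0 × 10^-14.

HNO2 ⇌ NO2- + H+
Ka = 10^(−3.35) = 4.47 × 10^-4
Ka = [H+]²/(0.00105 − [H+]) = 4.47 × 10^-4
The 5% rule fails; solving [H+]² + Ka·[H+] − Ka·C₀ = 0 exactly:
[H+] = [−0.000447 + √(0.000447² + 1.88e-06)]/2 = 4.97 × 10^-4 M
pH = −log[H+] = −log(4.97 × 10^-4) = 3.30

pH = 3.30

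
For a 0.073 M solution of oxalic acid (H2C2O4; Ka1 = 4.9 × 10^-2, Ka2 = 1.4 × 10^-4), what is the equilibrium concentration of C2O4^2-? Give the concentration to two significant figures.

1.4 × 10^-4 M

First ionization gives [H+] ≈ [HC2O4-] = 4.01 × 10^-2 M.
Second step: Ka2 = [H+][C2O4^2-]/[HC2O4-] ≈ [C2O4^2-] (since [H+] ≈ [HC2O4-]).
So [C2O4^2-] ≈ Ka2.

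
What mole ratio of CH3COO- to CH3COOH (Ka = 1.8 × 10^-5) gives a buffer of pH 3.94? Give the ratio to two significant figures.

ratio = 0.16

pKa = -log(1.8 × 10^-5) = 4.745
pH = pKa + log(r) ⇒ log(r) = 3.94 − 4.745 = -0.805
r = [CH3COO-]/[CH3COOH] = 10^(-0.805) = 0.157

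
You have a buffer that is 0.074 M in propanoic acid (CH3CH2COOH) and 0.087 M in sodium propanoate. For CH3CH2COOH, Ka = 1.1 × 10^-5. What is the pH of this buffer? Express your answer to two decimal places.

pKa = −log(1.1 × 10^-5) = 4.959
pH = pKa + log([A⁻]/[HA]) = 4.959 + log(0.087/0.074)
pH = 4.959 + (+0.070) = 5.03

pH = 5.03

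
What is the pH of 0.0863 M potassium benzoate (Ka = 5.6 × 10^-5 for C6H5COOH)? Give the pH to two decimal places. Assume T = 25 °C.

C6H5COO- is the conjugate base of the weak acid C6H5COOH.
Kb = Kw/Ka = 1.0×10^-14 / 5.6 × 10^-5 = 1.79 × 10^-10
From the ICE table, Kb = [OH-]²/(0.0863 − [OH-]) = 1.79 × 10^-10.
Since Kb ≪ C₀, [OH-] ≈ √(Kb·C₀) = 3.93 × 10^-6 M.
pOH = 5.41, so pH = 14.00 − pOH = 8.59

pH = 8.59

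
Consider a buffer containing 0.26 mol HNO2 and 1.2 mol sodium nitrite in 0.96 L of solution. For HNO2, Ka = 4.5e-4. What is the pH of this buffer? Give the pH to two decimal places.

pH = 4.01

pKa = −log(4.5 × 10^-4) = 3.347
Using pH = pKa + log([base]/[acid]) with [base]/[acid] = 1.2/0.26:
pH = 3.347 + (+0.664) = 4.01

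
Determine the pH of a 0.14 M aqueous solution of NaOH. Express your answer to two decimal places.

NaOH is a strong base; [OH-] = 0.14 M.
pOH = -log(0.14) = 0.85
pH = 14.00 - 0.85 = 13.15

pH = 13.15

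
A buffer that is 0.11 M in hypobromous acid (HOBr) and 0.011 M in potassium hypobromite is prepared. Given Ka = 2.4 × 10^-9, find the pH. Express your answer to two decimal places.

pH = 7.62

pKa = −log(2.4 × 10^-9) = 8.620
Henderson–Hasselbalch: pH = pKa + log([OBr-]/[HOBr]) = 8.620 + log(0.011/0.11)
pH = 8.620 + (-1.000) = 7.62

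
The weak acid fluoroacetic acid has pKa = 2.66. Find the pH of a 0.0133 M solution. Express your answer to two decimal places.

pH = 2.36

FCH2COOH ⇌ FCH2COO- + H+
Ka = 10^(−2.66) = 2.19 × 10^-3
Ka = [H+]²/(0.0133 − [H+]) = 2.19 × 10^-3
The 5% rule fails; solving [H+]² + Ka·[H+] − Ka·C₀ = 0 exactly:
[H+] = (−Ka + √(Ka² + 4·Ka·C₀))/2 = 4.41 × 10^-3 M
pH = −log[H+] = −log(4.41 × 10^-3) = 2.36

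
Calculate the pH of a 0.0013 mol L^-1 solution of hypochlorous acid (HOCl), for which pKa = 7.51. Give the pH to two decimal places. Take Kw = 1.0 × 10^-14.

HOCl ⇌ OCl- + H+
Ka = 10^(−7.51) = 3.09 × 10^-8
From the ICE table, Ka = [H+]²/(0.0013 − [H+]) = 3.09 × 10^-8.
Assume [H+] ≪ 0.0013: [H+] ≈ √(3.09 × 10^-8 × 0.0013) = 6.34 × 10^-6 M
([H+]/C₀ = 0.49% < 5%, so the approximation holds.)
pH = −log(6.34 × 10^-6) = 5.20

pH = 5.20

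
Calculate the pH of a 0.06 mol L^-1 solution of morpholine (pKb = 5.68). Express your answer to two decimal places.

C4H8ONH + H2O ⇌ C4H8ONH2+ + OH-
Kb = 10^(−5.68) = 2.09 × 10^-6
From the ICE table, Kb = [OH-]²/(0.06 − [OH-]) = 2.09 × 10^-6.
Neglecting [OH-] in the denominator: [OH-] = √(2.09 × 10^-6 × 0.06) = 3.54 × 10^-4 M
Check: 0.59% ionized — well under 5%, approximation valid.
pOH = 3.45, so pH = 14.00 − pOH = 10.55

pH = 10.55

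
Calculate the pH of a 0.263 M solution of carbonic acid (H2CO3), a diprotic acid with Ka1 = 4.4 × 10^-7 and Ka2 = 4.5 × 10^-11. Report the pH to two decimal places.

Since Ka1 ≫ Ka2, the first ionization dominates [H+].
Ka1 = x²/(0.263 − x) = 4.4 × 10^-7
x ≈ √(4.4 × 10^-7 × 0.263) = 3.40 × 10^-4 M
pH = −log(3.40 × 10^-4) = 3.47

pH = 3.47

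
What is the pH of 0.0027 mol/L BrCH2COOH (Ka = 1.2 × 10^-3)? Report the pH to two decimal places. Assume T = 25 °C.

pH = 2.89

BrCH2COOH ⇌ BrCH2COO- + H+
Ka = x²/(0.0027 − x) = 1.2 × 10^-3
x is not negligible relative to C₀; solve x² + 0.0012·x − 3.24e-06 = 0.
x = (−Ka + √(Ka² + 4·Ka·C₀))/2 = 1.30 × 10^-3 M
pH = −log(1.30 × 10^-3) = 2.89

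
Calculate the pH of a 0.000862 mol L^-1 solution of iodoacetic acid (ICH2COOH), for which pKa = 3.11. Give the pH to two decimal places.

ICH2COOH ⇌ ICH2COO- + H+
Ka = 10^(−3.11) = 7.76 × 10^-4
From the ICE table, Ka = [H+]²/(0.000862 − [H+]) = 7.76 × 10^-4.
The 5% rule fails; solving [H+]² + Ka·[H+] − Ka·C₀ = 0 exactly:
[H+] = (−Ka + √(Ka² + 4·Ka·C₀))/2 = 5.17 × 10^-4 M
pH = −log(5.17 × 10^-4) = 3.29

pH = 3.29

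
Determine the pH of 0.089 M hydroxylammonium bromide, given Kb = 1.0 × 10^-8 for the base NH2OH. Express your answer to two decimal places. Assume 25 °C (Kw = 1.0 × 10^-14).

pH = 3.53

NH3OH+ is the conjugate acid of the weak base NH2OH.
Ka = Kw/Kb = 1.0×10^-14 / 1.0 × 10^-8 = 1.00 × 10^-6
Ka = x²/(0.089 − x) = 1.00 × 10^-6
Assume x ≪ 0.089: x ≈ √(1.00 × 10^-6 × 0.089) = 2.98 × 10^-4 M
Check: 0.34% ionized — well under 5%, approximation valid.
pH = −log[H+] = −log(2.98 × 10^-4) = 3.53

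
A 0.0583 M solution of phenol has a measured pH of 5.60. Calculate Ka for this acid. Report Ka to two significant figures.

Ka = 1.1 × 10^-10

[H+] = 10^(-5.60) = 2.51 × 10^-6 M
At equilibrium [HA] = 0.0583 − 2.51 × 10^-6 = 5.83 × 10^-2 M
Ka = [H+][A-]/[HA] = (2.51 × 10^-6)² / 5.83 × 10^-2 = 1.1 × 10^-10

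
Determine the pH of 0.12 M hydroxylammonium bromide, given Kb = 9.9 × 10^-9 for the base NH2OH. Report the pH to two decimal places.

pH = 3.46

NH3OH+ is the conjugate acid of the weak base NH2OH.
Ka = Kw/Kb = 1.0×10^-14 / 9.9 × 10^-9 = 1.01 × 10^-6
Ka = x²/(0.12 − x) = 1.01 × 10^-6
Neglecting x in the denominator: x = √(1.01 × 10^-6 × 0.12) = 3.48 × 10^-4 M
Check: 0.29% ionized — well under 5%, approximation valid.
pH = −log[H+] = −log(3.48 × 10^-4) = 3.46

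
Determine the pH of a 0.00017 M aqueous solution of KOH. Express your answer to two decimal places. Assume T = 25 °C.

pH = 10.23

KOH is a strong base; [OH-] = 0.00017 M.
pOH = -log(0.00017) = 3.77
pH = 14.00 - 3.77 = 10.23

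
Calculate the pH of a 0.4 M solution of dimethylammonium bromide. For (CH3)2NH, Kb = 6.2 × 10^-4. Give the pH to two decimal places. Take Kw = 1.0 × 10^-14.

(CH3)2NH2+ is the conjugate acid of the weak base (CH3)2NH.
Ka = Kw/Kb = 1.0×10^-14 / 6.2 × 10^-4 = 1.61 × 10^-11
From the ICE table, Ka = x²/(0.4 − x) = 1.61 × 10^-11.
Assume x ≪ 0.4: x ≈ √(1.61 × 10^-11 × 0.4) = 2.54 × 10^-6 M
(x/C₀ = 0.00063% < 5%, so the approximation holds.)
pH = −log[H+] = −log(2.54 × 10^-6) = 5.60

pH = 5.60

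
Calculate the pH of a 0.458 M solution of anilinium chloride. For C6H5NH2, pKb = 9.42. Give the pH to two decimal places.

pH = 2.46

C6H5NH3+ is the conjugate acid of the weak base C6H5NH2.
Kb = 10^(−9.42) = 3.80 × 10^-10
Ka = Kw/Kb = 1.0×10^-14 / 3.80 × 10^-10 = 2.63 × 10^-5
Let x = [H+] at equilibrium. Ka = x²/(0.458 − x).
Neglecting x in the denominator: x = √(2.63 × 10^-5 × 0.458) = 3.47 × 10^-3 M
(x/C₀ = 0.76% < 5%, so the approximation holds.)
pH = −log(3.47 × 10^-3) = 2.46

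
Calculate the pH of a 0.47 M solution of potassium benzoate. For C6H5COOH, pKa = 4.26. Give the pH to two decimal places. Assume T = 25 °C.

pH = 8.97

C6H5COO- is the conjugate base of the weak acid C6H5COOH.
Ka = 10^(−4.26) = 5.50 × 10^-5
Kb = Kw/Ka = 1.0×10^-14 / 5.50 × 10^-5 = 1.82 × 10^-10
Kb = x²/(0.47 − x) = 1.82 × 10^-10
Assume x ≪ 0.47: x ≈ √(1.82 × 10^-10 × 0.47) = 9.25 × 10^-6 M
Check: 0.002% ionized — well under 5%, approximation valid.
pOH = −log(9.25 × 10^-6) = 5.03; pH = 14.00 − 5.03 = 8.97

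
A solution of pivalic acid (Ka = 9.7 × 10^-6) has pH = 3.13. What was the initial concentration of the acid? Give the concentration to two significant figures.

C₀ = 5.7 × 10^-2 M

[H+] = 10^(-3.13) = 7.41 × 10^-4 M = x
Ka = x²/(C₀ − x) ⇒ C₀ = x + x²/Ka
C₀ = 7.41 × 10^-4 + (7.41 × 10^-4)²/(9.7 × 10^-6) = 5.73 × 10^-2 M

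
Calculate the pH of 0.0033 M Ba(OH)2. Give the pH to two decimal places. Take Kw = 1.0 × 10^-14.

Ba(OH)2 is a strong base (each formula unit releases 2 OH-); [OH-] = 0.0066 M.
pOH = -log(0.0066) = 2.18
pH = 14.00 - 2.18 = 11.82

pH = 11.82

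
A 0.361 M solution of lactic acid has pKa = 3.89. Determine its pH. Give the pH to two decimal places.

CH3CH(OH)COOH ⇌ CH3CH(OH)COO- + H+
Ka = 10^(−3.89) = 1.29 × 10^-4
From the ICE table, Ka = [H+]²/(0.361 − [H+]) = 1.29 × 10^-4.
Since Ka ≪ C₀, [H+] ≈ √(Ka·C₀) = 6.82 × 10^-3 M.
([H+]/C₀ = 1.9% < 5%, so the approximation holds.)
pH = −log(6.82 × 10^-3) = 2.17

pH = 2.17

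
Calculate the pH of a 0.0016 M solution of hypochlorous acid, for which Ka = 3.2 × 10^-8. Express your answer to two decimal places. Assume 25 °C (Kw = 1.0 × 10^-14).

pH = 5.15

HOCl ⇌ OCl- + H+
From the ICE table, Ka = [H+]²/(0.0016 − [H+]) = 3.2 × 10^-8.
Assume [H+] ≪ 0.0016: [H+] ≈ √(3.2 × 10^-8 × 0.0016) = 7.16 × 10^-6 M
([H+]/C₀ = 0.45% < 5%, so the approximation holds.)
pH = −log[H+] = −log(7.16 × 10^-6) = 5.15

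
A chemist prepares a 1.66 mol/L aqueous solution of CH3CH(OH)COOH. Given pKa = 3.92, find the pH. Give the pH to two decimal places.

pH = 1.85

CH3CH(OH)COOH ⇌ CH3CH(OH)COO- + H+
Ka = 10^(−3.92) = 1.20 × 10^-4
Let x = [H+] at equilibrium. Ka = x²/(1.66 − x).
Assume x ≪ 1.66: x ≈ √(1.20 × 10^-4 × 1.66) = 1.41 × 10^-2 M
Check: 0.85% ionized — well under 5%, approximation valid.
pH = −log[H+] = −log(1.41 × 10^-2) = 1.85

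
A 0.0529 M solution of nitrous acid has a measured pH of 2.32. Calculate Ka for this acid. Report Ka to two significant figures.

[H+] = 10^(-2.32) = 4.79 × 10^-3 M
At equilibrium [HA] = 0.0529 − 4.79 × 10^-3 = 4.81 × 10^-2 M
Ka = [H+][A-]/[HA] = (4.79 × 10^-3)² / 4.81 × 10^-2 = 4.8 × 10^-4

Ka = 4.8 × 10^-4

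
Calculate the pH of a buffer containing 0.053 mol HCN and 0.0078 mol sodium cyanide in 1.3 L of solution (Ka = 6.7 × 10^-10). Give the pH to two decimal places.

pH = 8.34

pKa = −log(6.7 × 10^-10) = 9.174
pH = pKa + log([A⁻]/[HA]) = 9.174 + log(0.0078/0.053)
pH = 9.174 + (-0.832) = 8.34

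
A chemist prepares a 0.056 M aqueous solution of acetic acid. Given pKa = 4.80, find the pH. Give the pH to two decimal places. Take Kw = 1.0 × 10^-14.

pH = 3.03

CH3COOH ⇌ CH3COO- + H+
Ka = 10^(−4.80) = 1.58 × 10^-5
From the ICE table, Ka = [H+]²/(0.056 − [H+]) = 1.58 × 10^-5.
Neglecting [H+] in the denominator: [H+] = √(1.58 × 10^-5 × 0.056) = 9.41 × 10^-4 M
pH = −log(9.41 × 10^-4) = 3.03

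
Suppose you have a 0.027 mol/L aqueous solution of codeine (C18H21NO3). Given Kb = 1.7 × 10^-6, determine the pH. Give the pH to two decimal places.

C18H21NO3 + H2O ⇌ C18H22NO3+ + OH-
From the ICE table, Kb = [OH-]²/(0.027 − [OH-]) = 1.7 × 10^-6.
Since Kb ≪ C₀, [OH-] ≈ √(Kb·C₀) = 2.14 × 10^-4 M.
Check: 0.79% ionized — well under 5%, approximation valid.
pOH = 3.67, so pH = 14.00 − pOH = 10.33

pH = 10.33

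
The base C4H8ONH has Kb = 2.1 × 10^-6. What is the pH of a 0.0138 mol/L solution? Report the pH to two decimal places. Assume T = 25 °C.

C4H8ONH + H2O ⇌ C4H8ONH2+ + OH-
From the ICE table, Kb = [OH-]²/(0.0138 − [OH-]) = 2.1 × 10^-6.
Neglecting [OH-] in the denominator: [OH-] = √(2.1 × 10^-6 × 0.0138) = 1.70 × 10^-4 M
Check: 1.2% ionized — well under 5%, approximation valid.
pOH = −log(1.70 × 10^-4) = 3.77; pH = 14.00 − 3.77 = 10.23

pH = 10.23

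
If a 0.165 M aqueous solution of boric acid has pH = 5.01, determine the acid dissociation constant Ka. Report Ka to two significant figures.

[H+] = 10^(-5.01) = 9.77 × 10^-6 M
At equilibrium [HA] = 0.165 − 9.77 × 10^-6 = 1.65 × 10^-1 M
Ka = [H+][A-]/[HA] = (9.77 × 10^-6)² / 1.65 × 10^-1 = 5.8 × 10^-10

Ka = 5.8 × 10^-10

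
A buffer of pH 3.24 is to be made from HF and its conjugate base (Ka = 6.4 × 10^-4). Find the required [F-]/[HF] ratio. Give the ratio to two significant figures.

ratio = 1.1

pKa = -log(6.4 × 10^-4) = 3.194
pH = pKa + log(r) ⇒ log(r) = 3.24 − 3.194 = +0.046
r = [F-]/[HF] = 10^(+0.046) = 1.11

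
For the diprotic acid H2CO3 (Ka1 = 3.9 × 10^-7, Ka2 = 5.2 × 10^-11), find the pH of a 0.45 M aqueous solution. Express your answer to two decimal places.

Ka1 ≫ Ka2, so treat the first dissociation as the only significant source of H+.
Ka1 = x²/(0.45 − x) = 3.9 × 10^-7
x ≈ √(3.9 × 10^-7 × 0.45) = 4.19 × 10^-4 M
pH = −log(4.19 × 10^-4) = 3.38

pH = 3.38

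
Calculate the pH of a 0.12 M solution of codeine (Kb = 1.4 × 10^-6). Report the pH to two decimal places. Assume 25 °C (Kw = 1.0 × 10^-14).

C18H21NO3 + H2O ⇌ C18H22NO3+ + OH-
Kb = [OH-]²/(0.12 − [OH-]) = 1.4 × 10^-6
Neglecting [OH-] in the denominator: [OH-] = √(1.4 × 10^-6 × 0.12) = 4.10 × 10^-4 M
([OH-]/C₀ = 0.34% < 5%, so the approximation holds.)
pOH = −log(4.10 × 10^-4) = 3.39; pH = 14.00 − 3.39 = 10.61

pH = 10.61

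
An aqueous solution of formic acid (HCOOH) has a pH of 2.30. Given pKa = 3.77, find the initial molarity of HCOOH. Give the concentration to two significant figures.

[H+] = 10^(-2.30) = 5.01 × 10^-3 M = x
Ka = 10^(−3.77) = 1.70 × 10^-4
Ka = x²/(C₀ − x) ⇒ C₀ = x + x²/Ka
C₀ = 5.01 × 10^-3 + (5.01 × 10^-3)²/(1.70 × 10^-4) = 1.53 × 10^-1 M

C₀ = 1.5 × 10^-1 M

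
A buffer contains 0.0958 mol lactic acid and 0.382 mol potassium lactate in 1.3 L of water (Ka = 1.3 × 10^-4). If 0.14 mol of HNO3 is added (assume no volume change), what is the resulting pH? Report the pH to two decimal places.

After neutralization: n(CH3CH(OH)COOH) = 0.236 mol, n(CH3CH(OH)COO-) = 0.242 mol.
pKa = −log(1.3 × 10^-4) = 3.886
pH = pKa + log(n_CH3CH(OH)COO-/n_CH3CH(OH)COOH) = 3.886 + log(0.242/0.236) = 3.886 + (+0.011)

pH = 3.90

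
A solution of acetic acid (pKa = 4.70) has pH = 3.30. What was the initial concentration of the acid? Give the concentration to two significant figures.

C₀ = 1.3 × 10^-2 M

[H+] = 10^(-3.30) = 5.01 × 10^-4 M = x
Ka = 10^(−4.70) = 2.00 × 10^-5
Ka = x²/(C₀ − x) ⇒ C₀ = x + x²/Ka
C₀ = 5.01 × 10^-4 + (5.01 × 10^-4)²/(2.00 × 10^-5) = 1.31 × 10^-2 M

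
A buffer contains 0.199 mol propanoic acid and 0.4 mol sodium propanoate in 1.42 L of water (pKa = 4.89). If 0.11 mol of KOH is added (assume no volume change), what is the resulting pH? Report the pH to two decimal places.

OH- converts CH3CH2COOH to CH3CH2COO-: CH3CH2COOH → 0.089 mol, CH3CH2COO- → 0.51 mol.
pH = pKa + log(n_CH3CH2COO-/n_CH3CH2COOH) = 4.89 + log(0.51/0.089) = 4.89 + (+0.758)

pH = 5.65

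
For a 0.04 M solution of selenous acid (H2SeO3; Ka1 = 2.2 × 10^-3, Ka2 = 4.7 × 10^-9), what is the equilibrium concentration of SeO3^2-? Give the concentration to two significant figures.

First ionization gives [H+] ≈ [HSeO3-] = 8.35 × 10^-3 M.
Second step: Ka2 = [H+][SeO3^2-]/[HSeO3-] ≈ [SeO3^2-] (since [H+] ≈ [HSeO3-]).
So [SeO3^2-] ≈ Ka2.

4.7 × 10^-9 M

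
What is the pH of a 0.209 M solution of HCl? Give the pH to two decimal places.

pH = 0.68

HCl is a strong acid and dissociates completely, so [H+] = 0.209 M.
pH = -log(0.209) = 0.68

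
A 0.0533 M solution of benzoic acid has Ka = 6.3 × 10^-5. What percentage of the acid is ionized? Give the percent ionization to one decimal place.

3.4%

C6H5COOH ⇌ C6H5COO- + H+; let x = [H+] at equilibrium.
x ≈ √(Ka·C₀) = √(6.3 × 10^-5 × 0.0533) = 1.83 × 10^-3 M
Fraction ionized = 1.83 × 10^-3 / 0.0533 = 0.0343 → 3.4%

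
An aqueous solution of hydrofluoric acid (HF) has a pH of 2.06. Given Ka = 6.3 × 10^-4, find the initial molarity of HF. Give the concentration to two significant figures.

C₀ = 1.3 × 10^-1 M

[H+] = 10^(-2.06) = 8.71 × 10^-3 M = x
Ka = x²/(C₀ − x) ⇒ C₀ = x + x²/Ka
C₀ = 8.71 × 10^-3 + (8.71 × 10^-3)²/(6.3 × 10^-4) = 1.29 × 10^-1 M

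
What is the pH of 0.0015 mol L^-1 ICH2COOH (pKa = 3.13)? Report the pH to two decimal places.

ICH2COOH ⇌ ICH2COO- + H+
Ka = 10^(−3.13) = 7.41 × 10^-4
From the ICE table, Ka = x²/(0.0015 − x) = 7.41 × 10^-4.
x is not negligible relative to C₀; solve x² + 0.000741·x − 1.11e-06 = 0.
x = (−Ka + √(Ka² + 4·Ka·C₀))/2 = 7.47 × 10^-4 M
pH = −log(7.47 × 10^-4) = 3.13

pH = 3.13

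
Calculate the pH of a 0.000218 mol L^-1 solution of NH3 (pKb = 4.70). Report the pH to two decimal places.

pH = 9.75

NH3 + H2O ⇌ NH4+ + OH-
Kb = 10^(−4.70) = 2.00 × 10^-5
From the ICE table, Kb = [OH-]²/(0.000218 − [OH-]) = 2.00 × 10^-5.
[OH-] is not negligible relative to C₀; solve [OH-]² + 2e-05·[OH-] − 4.36e-09 = 0.
[OH-] = [−2e-05 + √(2e-05² + 1.74e-08)]/2 = 5.68 × 10^-5 M
pOH = 4.25, so pH = 14.00 − pOH = 9.75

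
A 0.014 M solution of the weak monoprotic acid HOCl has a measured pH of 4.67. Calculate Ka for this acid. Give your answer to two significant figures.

[H+] = 10^(-4.67) = 2.14 × 10^-5 M
At equilibrium [HA] = 0.014 − 2.14 × 10^-5 = 1.40 × 10^-2 M
Ka = [H+][A-]/[HA] = (2.14 × 10^-5)² / 1.40 × 10^-2 = 3.3 × 10^-8

Ka = 3.3 × 10^-8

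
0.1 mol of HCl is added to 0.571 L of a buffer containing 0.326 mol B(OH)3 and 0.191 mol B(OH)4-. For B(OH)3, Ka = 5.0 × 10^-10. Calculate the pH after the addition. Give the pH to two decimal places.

Added H+ converts B(OH)4- to B(OH)3: B(OH)3 → 0.426 mol, B(OH)4- → 0.091 mol.
pKa = −log(5.0 × 10^-10) = 9.301
Henderson–Hasselbalch with mole ratio 0.091/0.426: pH = 9.301 + (-0.670)

pH = 8.63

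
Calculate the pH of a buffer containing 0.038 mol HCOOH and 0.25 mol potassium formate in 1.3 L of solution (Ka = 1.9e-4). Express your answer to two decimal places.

pH = 4.54

pKa = −log(1.9 × 10^-4) = 3.721
pH = pKa + log([A⁻]/[HA]) = 3.721 + log(0.25/0.038)
pH = 3.721 + (+0.818) = 4.54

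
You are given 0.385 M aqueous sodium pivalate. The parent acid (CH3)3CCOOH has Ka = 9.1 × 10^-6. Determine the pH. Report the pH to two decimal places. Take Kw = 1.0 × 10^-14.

pH = 9.31

(CH3)3CCOO- is the conjugate base of the weak acid (CH3)3CCOOH.
Kb = Kw/Ka = 1.0×10^-14 / 9.1 × 10^-6 = 1.10 × 10^-9
From the ICE table, Kb = [OH-]²/(0.385 − [OH-]) = 1.10 × 10^-9.
Since Kb ≪ C₀, [OH-] ≈ √(Kb·C₀) = 2.06 × 10^-5 M.
Check: 0.0053% ionized — well under 5%, approximation valid.
pOH = −log(2.06 × 10^-5) = 4.69; pH = 14.00 − 4.69 = 9.31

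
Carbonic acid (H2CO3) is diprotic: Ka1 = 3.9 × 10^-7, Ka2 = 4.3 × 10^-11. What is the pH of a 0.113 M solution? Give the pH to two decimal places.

pH = 3.68

Ka1 ≫ Ka2, so treat the first dissociation as the only significant source of H+.
Ka1 = x²/(0.113 − x) = 3.9 × 10^-7
x ≈ √(3.9 × 10^-7 × 0.113) = 2.10 × 10^-4 M
pH = −log(2.10 × 10^-4) = 3.68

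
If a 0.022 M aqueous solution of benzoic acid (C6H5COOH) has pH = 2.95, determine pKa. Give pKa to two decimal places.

[H+] = 10^(-2.95) = 1.12 × 10^-3 M
At equilibrium [HA] = 0.022 − 1.12 × 10^-3 = 2.09 × 10^-2 M
Ka = [H+][A-]/[HA] = (1.12 × 10^-3)² / 2.09 × 10^-2 = 6.00 × 10^-5
pKa = -log(6.00 × 10^-5) = 4.22

pKa = 4.22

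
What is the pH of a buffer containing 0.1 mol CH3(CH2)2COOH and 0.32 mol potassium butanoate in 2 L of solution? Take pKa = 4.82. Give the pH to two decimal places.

pH = 5.33

Henderson–Hasselbalch: pH = pKa + log([CH3(CH2)2COO-]/[CH3(CH2)2COOH]) = 4.82 + log(0.32/0.1)
pH = 4.82 + (+0.505) = 5.33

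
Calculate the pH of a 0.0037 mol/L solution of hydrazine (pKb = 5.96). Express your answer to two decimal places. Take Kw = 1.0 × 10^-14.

pH = 9.80

N2H4 + H2O ⇌ N2H5+ + OH-
Kb = 10^(−5.96) = 1.10 × 10^-6
Kb = x²/(0.0037 − x) = 1.10 × 10^-6
Since Kb ≪ C₀, x ≈ √(Kb·C₀) = 6.38 × 10^-5 M.
pOH = −log(6.38 × 10^-5) = 4.20; pH = 14.00 − 4.20 = 9.80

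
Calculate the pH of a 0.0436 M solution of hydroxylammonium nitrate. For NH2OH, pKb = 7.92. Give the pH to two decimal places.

NH3OH+ is the conjugate acid of the weak base NH2OH.
Kb = 10^(−7.92) = 1.20 × 10^-8
Ka = Kw/Kb = 1.0×10^-14 / 1.20 × 10^-8 = 8.33 × 10^-7
From the ICE table, Ka = x²/(0.0436 − x) = 8.33 × 10^-7.
Neglecting x in the denominator: x = √(8.33 × 10^-7 × 0.0436) = 1.91 × 10^-4 M
Check: 0.44% ionized — well under 5%, approximation valid.
pH = −log[H+] = −log(1.91 × 10^-4) = 3.72

pH = 3.72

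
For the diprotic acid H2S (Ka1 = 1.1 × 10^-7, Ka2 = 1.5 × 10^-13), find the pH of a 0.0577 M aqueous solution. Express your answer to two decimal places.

pH = 4.10

Since Ka1 ≫ Ka2, the first ionization dominates [H+].
Ka1 = x²/(0.0577 − x) = 1.1 × 10^-7
x ≈ √(1.1 × 10^-7 × 0.0577) = 7.97 × 10^-5 M
pH = −log(7.97 × 10^-5) = 4.10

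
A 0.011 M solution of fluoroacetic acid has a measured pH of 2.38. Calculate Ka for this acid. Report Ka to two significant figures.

Ka = 2.5 × 10^-3

[H+] = 10^(-2.38) = 4.17 × 10^-3 M
At equilibrium [HA] = 0.011 − 4.17 × 10^-3 = 6.83 × 10^-3 M
Ka = [H+][A-]/[HA] = (4.17 × 10^-3)² / 6.83 × 10^-3 = 2.5 × 10^-3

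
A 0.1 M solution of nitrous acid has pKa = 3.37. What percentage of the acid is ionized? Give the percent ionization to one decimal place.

HNO2 ⇌ NO2- + H+; let x = [H+] at equilibrium.
Ka = 10^(−3.37) = 4.27 × 10^-4
Ka = x²/(C₀ − x); solving the quadratic gives x = 6.32 × 10^-3 M.
% ionization = x/C₀ × 100% = 6.32 × 10^-3/0.1 × 100% = 6.3%

6.3%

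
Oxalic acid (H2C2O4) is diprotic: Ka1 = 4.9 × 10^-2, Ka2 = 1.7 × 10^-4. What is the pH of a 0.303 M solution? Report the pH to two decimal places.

Ka1 ≫ Ka2, so treat the first dissociation as the only significant source of H+.
Ka1 = x²/(0.303 − x) = 4.9 × 10^-2
Solving the quadratic: x = (−Ka1 + √(Ka1² + 4·Ka1·C₀))/2 = 9.98 × 10^-2 M
pH = −log(9.98 × 10^-2) = 1.00

pH = 1.00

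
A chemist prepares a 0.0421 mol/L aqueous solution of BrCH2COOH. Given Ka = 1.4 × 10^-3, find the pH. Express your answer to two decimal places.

BrCH2COOH ⇌ BrCH2COO- + H+
From the ICE table, Ka = [H+]²/(0.0421 − [H+]) = 1.4 × 10^-3.
[H+] is not negligible relative to C₀; solve [H+]² + 0.0014·[H+] − 5.89e-05 = 0.
[H+] = (−Ka + √(Ka² + 4·Ka·C₀))/2 = 7.01 × 10^-3 M
pH = −log(7.01 × 10^-3) = 2.15

pH = 2.15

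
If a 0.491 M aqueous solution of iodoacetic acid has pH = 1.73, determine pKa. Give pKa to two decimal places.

pKa = 3.13

[H+] = 10^(-1.73) = 1.86 × 10^-2 M
At equilibrium [HA] = 0.491 − 1.86 × 10^-2 = 4.72 × 10^-1 M
Ka = [H+][A-]/[HA] = (1.86 × 10^-2)² / 4.72 × 10^-1 = 7.33 × 10^-4
pKa = -log(7.33 × 10^-4) = 3.13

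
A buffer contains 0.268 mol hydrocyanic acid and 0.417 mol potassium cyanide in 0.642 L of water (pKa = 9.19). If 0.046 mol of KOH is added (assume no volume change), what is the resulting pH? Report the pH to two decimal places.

After neutralization: n(HCN) = 0.222 mol, n(CN-) = 0.463 mol.
pH = pKa + log(n_CN-/n_HCN) = 9.19 + log(0.463/0.222) = 9.19 + (+0.319)

pH = 9.51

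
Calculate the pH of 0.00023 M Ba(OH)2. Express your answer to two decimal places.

Ba(OH)2 is a strong base (each formula unit releases 2 OH-); [OH-] = 0.00046 M.
pOH = -log(0.00046) = 3.34
pH = 14.00 - 3.34 = 10.66

pH = 10.66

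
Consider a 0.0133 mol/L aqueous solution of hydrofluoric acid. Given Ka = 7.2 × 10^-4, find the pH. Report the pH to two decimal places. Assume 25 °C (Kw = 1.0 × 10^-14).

HF ⇌ F- + H+
Let x = [H+] at equilibrium. Ka = x²/(0.0133 − x).
x is not negligible relative to C₀; solve x² + 0.00072·x − 9.58e-06 = 0.
x = (−Ka + √(Ka² + 4·Ka·C₀))/2 = 2.76 × 10^-3 M
pH = −log[H+] = −log(2.76 × 10^-3) = 2.56

pH = 2.56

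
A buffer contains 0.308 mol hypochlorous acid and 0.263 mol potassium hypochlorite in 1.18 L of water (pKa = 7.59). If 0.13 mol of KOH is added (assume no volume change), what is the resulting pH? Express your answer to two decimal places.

After neutralization: n(HOCl) = 0.178 mol, n(OCl-) = 0.393 mol.
pH = pKa + log(n_OCl-/n_HOCl) = 7.59 + log(0.393/0.178) = 7.59 + (+0.344)

pH = 7.93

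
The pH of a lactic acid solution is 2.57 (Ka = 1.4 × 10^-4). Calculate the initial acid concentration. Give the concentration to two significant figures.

C₀ = 5.4 × 10^-2 M

[H+] = 10^(-2.57) = 2.69 × 10^-3 M = x
Ka = x²/(C₀ − x) ⇒ C₀ = x + x²/Ka
C₀ = 2.69 × 10^-3 + (2.69 × 10^-3)²/(1.4 × 10^-4) = 5.44 × 10^-2 M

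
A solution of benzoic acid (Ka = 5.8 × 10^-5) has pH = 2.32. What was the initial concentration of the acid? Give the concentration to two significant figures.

[H+] = 10^(-2.32) = 4.79 × 10^-3 M = x
Ka = x²/(C₀ − x) ⇒ C₀ = x + x²/Ka
C₀ = 4.79 × 10^-3 + (4.79 × 10^-3)²/(5.8 × 10^-5) = 4.00 × 10^-1 M

C₀ = 4.0 × 10^-1 M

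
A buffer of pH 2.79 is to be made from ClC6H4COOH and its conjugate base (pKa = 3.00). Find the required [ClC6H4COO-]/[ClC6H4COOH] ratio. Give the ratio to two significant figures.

ratio = 0.62

pH = pKa + log(r) ⇒ log(r) = 2.79 − 3.00 = -0.21
r = [ClC6H4COO-]/[ClC6H4COOH] = 10^(-0.21) = 0.617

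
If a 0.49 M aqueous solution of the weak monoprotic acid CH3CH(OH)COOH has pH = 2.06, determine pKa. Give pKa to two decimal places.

[H+] = 10^(-2.06) = 8.71 × 10^-3 M
At equilibrium [HA] = 0.49 − 8.71 × 10^-3 = 4.81 × 10^-1 M
Ka = [H+][A-]/[HA] = (8.71 × 10^-3)² / 4.81 × 10^-1 = 1.58 × 10^-4
pKa = -log(1.58 × 10^-4) = 3.80

pKa = 3.80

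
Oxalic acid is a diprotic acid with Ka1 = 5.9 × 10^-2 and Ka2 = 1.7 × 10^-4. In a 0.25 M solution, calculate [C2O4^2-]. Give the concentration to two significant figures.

1.7 × 10^-4 M

First ionization gives [H+] ≈ [HC2O4-] = 9.55 × 10^-2 M.
Second step: Ka2 = [H+][C2O4^2-]/[HC2O4-] ≈ [C2O4^2-] (since [H+] ≈ [HC2O4-]).
So [C2O4^2-] ≈ Ka2.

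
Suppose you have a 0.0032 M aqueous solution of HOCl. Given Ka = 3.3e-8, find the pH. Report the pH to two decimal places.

pH = 4.99

HOCl ⇌ OCl- + H+
Let x = [H+] at equilibrium. Ka = x²/(0.0032 − x).
Since Ka ≪ C₀, x ≈ √(Ka·C₀) = 1.03 × 10^-5 M.
pH = −log[H+] = −log(1.03 × 10^-5) = 4.99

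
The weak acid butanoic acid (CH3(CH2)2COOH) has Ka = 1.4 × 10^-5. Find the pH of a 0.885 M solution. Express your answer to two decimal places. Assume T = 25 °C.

CH3(CH2)2COOH ⇌ CH3(CH2)2COO- + H+
Ka = x²/(0.885 − x) = 1.4 × 10^-5
Since Ka ≪ C₀, x ≈ √(Ka·C₀) = 3.52 × 10^-3 M.
Check: 0.4% ionized — well under 5%, approximation valid.
pH = −log(3.52 × 10^-3) = 2.45

pH = 2.45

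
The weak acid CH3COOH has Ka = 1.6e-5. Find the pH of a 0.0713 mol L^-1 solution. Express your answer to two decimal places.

CH3COOH ⇌ CH3COO- + H+
From the ICE table, Ka = x²/(0.0713 − x) = 1.6 × 10^-5.
Assume x ≪ 0.0713: x ≈ √(1.6 × 10^-5 × 0.0713) = 1.07 × 10^-3 M
(x/C₀ = 1.5% < 5%, so the approximation holds.)
pH = −log[H+] = −log(1.07 × 10^-3) = 2.97

pH = 2.97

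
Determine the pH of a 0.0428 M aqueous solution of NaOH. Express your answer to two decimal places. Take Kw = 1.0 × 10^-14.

pH = 12.63

NaOH is a strong base; [OH-] = 0.0428 M.
pOH = -log(0.0428) = 1.37
pH = 14.00 - 1.37 = 12.63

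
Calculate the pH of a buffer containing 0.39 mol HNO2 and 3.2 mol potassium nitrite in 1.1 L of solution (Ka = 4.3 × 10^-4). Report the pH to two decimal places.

pH = 4.28

pKa = −log(4.3 × 10^-4) = 3.367
pH = pKa + log([A⁻]/[HA]) = 3.367 + log(3.2/0.39)
pH = 3.367 + (+0.914) = 4.28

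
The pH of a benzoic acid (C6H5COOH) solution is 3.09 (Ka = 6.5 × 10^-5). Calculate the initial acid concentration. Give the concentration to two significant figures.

[H+] = 10^(-3.09) = 8.13 × 10^-4 M = x
Ka = x²/(C₀ − x) ⇒ C₀ = x + x²/Ka
C₀ = 8.13 × 10^-4 + (8.13 × 10^-4)²/(6.5 × 10^-5) = 1.10 × 10^-2 M

C₀ = 1.1 × 10^-2 M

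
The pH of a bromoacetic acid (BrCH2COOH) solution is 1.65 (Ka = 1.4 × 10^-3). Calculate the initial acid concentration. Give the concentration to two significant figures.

C₀ = 3.8 × 10^-1 M

[H+] = 10^(-1.65) = 2.24 × 10^-2 M = x
Ka = x²/(C₀ − x) ⇒ C₀ = x + x²/Ka
C₀ = 2.24 × 10^-2 + (2.24 × 10^-2)²/(1.4 × 10^-3) = 3.81 × 10^-1 M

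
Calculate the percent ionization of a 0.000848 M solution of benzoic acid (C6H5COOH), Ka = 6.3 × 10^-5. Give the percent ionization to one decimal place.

23.8%

C6H5COOH ⇌ C6H5COO- + H+; let x = [H+] at equilibrium.
Solve x² + 6.3e-05x − 5.34e-08 = 0 → x = 2.02 × 10^-4 M
Fraction ionized = 2.02 × 10^-4 / 0.000848 = 0.2382 → 23.8%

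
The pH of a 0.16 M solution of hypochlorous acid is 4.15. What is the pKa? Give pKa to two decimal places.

[H+] = 10^(-4.15) = 7.08 × 10^-5 M
At equilibrium [HA] = 0.16 − 7.08 × 10^-5 = 1.60 × 10^-1 M
Ka = [H+][A-]/[HA] = (7.08 × 10^-5)² / 1.60 × 10^-1 = 3.13 × 10^-8
pKa = -log(3.13 × 10^-8) = 7.50

pKa = 7.50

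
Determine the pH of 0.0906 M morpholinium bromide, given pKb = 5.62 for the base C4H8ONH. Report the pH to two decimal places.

pH = 4.71

C4H8ONH2+ is the conjugate acid of the weak base C4H8ONH.
Kb = 10^(−5.62) = 2.40 × 10^-6
Ka = Kw/Kb = 1.0×10^-14 / 2.40 × 10^-6 = 4.17 × 10^-9
Ka = x²/(0.0906 − x) = 4.17 × 10^-9
Since Ka ≪ C₀, x ≈ √(Ka·C₀) = 1.94 × 10^-5 M.
(x/C₀ = 0.021% < 5%, so the approximation holds.)
pH = −log(1.94 × 10^-5) = 4.71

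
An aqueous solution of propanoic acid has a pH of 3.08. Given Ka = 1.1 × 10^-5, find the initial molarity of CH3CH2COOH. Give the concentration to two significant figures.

C₀ = 6.4 × 10^-2 M

[H+] = 10^(-3.08) = 8.32 × 10^-4 M = x
Ka = x²/(C₀ − x) ⇒ C₀ = x + x²/Ka
C₀ = 8.32 × 10^-4 + (8.32 × 10^-4)²/(1.1 × 10^-5) = 6.38 × 10^-2 M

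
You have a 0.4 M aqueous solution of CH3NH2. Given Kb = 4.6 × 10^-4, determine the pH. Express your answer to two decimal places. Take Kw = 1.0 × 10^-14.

CH3NH2 + H2O ⇌ CH3NH3+ + OH-
From the ICE table, Kb = x²/(0.4 − x) = 4.6 × 10^-4.
Neglecting x in the denominator: x = √(4.6 × 10^-4 × 0.4) = 1.36 × 10^-2 M
(x/C₀ = 3.4% < 5%, so the approximation holds.)
pOH = −log(1.36 × 10^-2) = 1.87; pH = 14.00 − 1.87 = 12.13

pH = 12.13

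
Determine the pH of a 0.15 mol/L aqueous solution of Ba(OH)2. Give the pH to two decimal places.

Ba(OH)2 is a strong base (each formula unit releases 2 OH-); [OH-] = 0.3 M.
pOH = -log(0.3) = 0.52
pH = 14.00 - 0.52 = 13.48

pH = 13.48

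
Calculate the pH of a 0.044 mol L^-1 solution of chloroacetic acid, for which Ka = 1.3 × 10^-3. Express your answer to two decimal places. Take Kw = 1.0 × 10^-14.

pH = 2.16

ClCH2COOH ⇌ ClCH2COO- + H+
Ka = [H+]²/(0.044 − [H+]) = 1.3 × 10^-3
The 5% rule fails; solving [H+]² + Ka·[H+] − Ka·C₀ = 0 exactly:
[H+] = (−Ka + √(Ka² + 4·Ka·C₀))/2 = 6.94 × 10^-3 M
pH = −log[H+] = −log(6.94 × 10^-3) = 2.16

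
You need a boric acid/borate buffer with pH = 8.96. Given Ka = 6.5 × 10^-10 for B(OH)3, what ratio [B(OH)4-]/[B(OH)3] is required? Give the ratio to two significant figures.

pKa = -log(6.5 × 10^-10) = 9.187
pH = pKa + log(r) ⇒ log(r) = 8.96 − 9.187 = -0.227
r = [B(OH)4-]/[B(OH)3] = 10^(-0.227) = 0.593

ratio = 0.59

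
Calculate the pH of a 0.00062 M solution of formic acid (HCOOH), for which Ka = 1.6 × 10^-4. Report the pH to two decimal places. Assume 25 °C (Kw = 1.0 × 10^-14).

HCOOH ⇌ HCOO- + H+
Ka = [H+]²/(0.00062 − [H+]) = 1.6 × 10^-4
The 5% rule fails; solving [H+]² + Ka·[H+] − Ka·C₀ = 0 exactly:
[H+] = (−Ka + √(Ka² + 4·Ka·C₀))/2 = 2.45 × 10^-4 M
pH = −log(2.45 × 10^-4) = 3.61

pH = 3.61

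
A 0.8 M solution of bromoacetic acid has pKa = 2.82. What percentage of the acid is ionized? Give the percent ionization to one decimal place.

4.3%

BrCH2COOH ⇌ BrCH2COO- + H+; let x = [H+] at equilibrium.
Ka = 10^(−2.82) = 1.51 × 10^-3
x ≈ √(Ka·C₀) = √(1.51 × 10^-3 × 0.8) = 3.48 × 10^-2 M
Fraction ionized = 3.48 × 10^-2 / 0.8 = 0.0435 → 4.3%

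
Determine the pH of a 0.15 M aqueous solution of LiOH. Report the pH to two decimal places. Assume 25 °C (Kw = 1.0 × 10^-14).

LiOH is a strong base; [OH-] = 0.15 M.
pOH = -log(0.15) = 0.82
pH = 14.00 - 0.82 = 13.18

pH = 13.18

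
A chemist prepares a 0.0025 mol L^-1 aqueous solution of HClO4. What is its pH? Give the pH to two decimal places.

pH = 2.60

HClO4 is a strong acid and dissociates completely, so [H+] = 0.0025 M.
pH = -log(0.0025) = 2.60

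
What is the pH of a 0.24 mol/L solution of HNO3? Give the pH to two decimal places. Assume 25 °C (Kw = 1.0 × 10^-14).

HNO3 is a strong acid and dissociates completely, so [H+] = 0.24 M.
pH = -log(0.24) = 0.62

pH = 0.62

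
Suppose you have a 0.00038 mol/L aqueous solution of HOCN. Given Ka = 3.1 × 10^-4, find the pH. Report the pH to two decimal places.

pH = 3.65

HOCN ⇌ OCN- + H+
Ka = [H+]²/(0.00038 − [H+]) = 3.1 × 10^-4
The 5% rule fails; solving [H+]² + Ka·[H+] − Ka·C₀ = 0 exactly:
[H+] = (−Ka + √(Ka² + 4·Ka·C₀))/2 = 2.22 × 10^-4 M
pH = −log[H+] = −log(2.22 × 10^-4) = 3.65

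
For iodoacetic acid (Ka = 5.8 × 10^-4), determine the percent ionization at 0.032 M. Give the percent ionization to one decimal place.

ICH2COOH ⇌ ICH2COO- + H+; let x = [H+] at equilibrium.
Ka = x²/(C₀ − x); solving the quadratic gives x = 4.03 × 10^-3 M.
Fraction ionized = 4.03 × 10^-3 / 0.032 = 0.1259 → 12.6%

12.6%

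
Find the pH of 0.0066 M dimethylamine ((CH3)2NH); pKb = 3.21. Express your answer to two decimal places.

(CH3)2NH + H2O ⇌ (CH3)2NH2+ + OH-
Kb = 10^(−3.21) = 6.17 × 10^-4
From the ICE table, Kb = [OH-]²/(0.0066 − [OH-]) = 6.17 × 10^-4.
The 5% rule fails; solving [OH-]² + Kb·[OH-] − Kb·C₀ = 0 exactly:
[OH-] = [−0.000617 + √(0.000617² + 1.63e-05)]/2 = 1.73 × 10^-3 M
pOH = 2.76, so pH = 14.00 − pOH = 11.24

pH = 11.24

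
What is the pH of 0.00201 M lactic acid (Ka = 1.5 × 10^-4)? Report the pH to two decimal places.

pH = 3.32

CH3CH(OH)COOH ⇌ CH3CH(OH)COO- + H+
Ka = [H+]²/(0.00201 − [H+]) = 1.5 × 10^-4
[H+] is not negligible relative to C₀; solve [H+]² + 0.00015·[H+] − 3.01e-07 = 0.
[H+] = (−Ka + √(Ka² + 4·Ka·C₀))/2 = 4.79 × 10^-4 M
pH = −log(4.79 × 10^-4) = 3.32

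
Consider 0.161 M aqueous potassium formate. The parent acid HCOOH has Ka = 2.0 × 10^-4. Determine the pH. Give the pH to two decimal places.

HCOO- is the conjugate base of the weak acid HCOOH.
Kb = Kw/Ka = 1.0×10^-14 / 2.0 × 10^-4 = 5.00 × 10^-11
Kb = x²/(0.161 − x) = 5.00 × 10^-11
Assume x ≪ 0.161: x ≈ √(5.00 × 10^-11 × 0.161) = 2.84 × 10^-6 M
pOH = 5.55, so pH = 14.00 − pOH = 8.45

pH = 8.45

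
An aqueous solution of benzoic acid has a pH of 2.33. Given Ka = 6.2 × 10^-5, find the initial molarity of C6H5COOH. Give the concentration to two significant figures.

[H+] = 10^(-2.33) = 4.68 × 10^-3 M = x
Ka = x²/(C₀ − x) ⇒ C₀ = x + x²/Ka
C₀ = 4.68 × 10^-3 + (4.68 × 10^-3)²/(6.2 × 10^-5) = 3.58 × 10^-1 M

C₀ = 3.6 × 10^-1 M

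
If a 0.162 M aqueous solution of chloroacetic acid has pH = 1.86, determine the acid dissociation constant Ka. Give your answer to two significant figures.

Ka = 1.3 × 10^-3

[H+] = 10^(-1.86) = 1.38 × 10^-2 M
At equilibrium [HA] = 0.162 − 1.38 × 10^-2 = 1.48 × 10^-1 M
Ka = [H+][A-]/[HA] = (1.38 × 10^-2)² / 1.48 × 10^-1 = 1.3 × 10^-3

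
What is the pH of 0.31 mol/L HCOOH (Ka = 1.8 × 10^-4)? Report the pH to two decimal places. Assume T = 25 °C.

HCOOH ⇌ HCOO- + H+
Ka = x²/(0.31 − x) = 1.8 × 10^-4
Neglecting x in the denominator: x = √(1.8 × 10^-4 × 0.31) = 7.47 × 10^-3 M
Check: 2.4% ionized — well under 5%, approximation valid.
pH = −log(7.47 × 10^-3) = 2.13

pH = 2.13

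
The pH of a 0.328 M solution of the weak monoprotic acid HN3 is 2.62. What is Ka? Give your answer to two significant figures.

Ka = 1.8 × 10^-5

[H+] = 10^(-2.62) = 2.40 × 10^-3 M
At equilibrium [HA] = 0.328 − 2.40 × 10^-3 = 3.26 × 10^-1 M
Ka = [H+][A-]/[HA] = (2.40 × 10^-3)² / 3.26 × 10^-1 = 1.8 × 10^-5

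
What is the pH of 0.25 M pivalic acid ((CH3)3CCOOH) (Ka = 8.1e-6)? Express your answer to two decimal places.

pH = 2.85

(CH3)3CCOOH ⇌ (CH3)3CCOO- + H+
Ka = [H+]²/(0.25 − [H+]) = 8.1 × 10^-6
Since Ka ≪ C₀, [H+] ≈ √(Ka·C₀) = 1.42 × 10^-3 M.
([H+]/C₀ = 0.57% < 5%, so the approximation holds.)
pH = −log[H+] = −log(1.42 × 10^-3) = 2.85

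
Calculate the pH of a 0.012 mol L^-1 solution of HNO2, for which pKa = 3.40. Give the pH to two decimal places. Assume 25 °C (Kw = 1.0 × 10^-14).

HNO2 ⇌ NO2- + H+
Ka = 10^(−3.40) = 3.98 × 10^-4
From the ICE table, Ka = [H+]²/(0.012 − [H+]) = 3.98 × 10^-4.
Here C₀/Ka ≈ 30.2, so the small-[H+] approximation fails. Use the quadratic:
[H+] = (−Ka + √(Ka² + 4·Ka·C₀))/2 = 2.00 × 10^-3 M
pH = −log[H+] = −log(2.00 × 10^-3) = 2.70

pH = 2.70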